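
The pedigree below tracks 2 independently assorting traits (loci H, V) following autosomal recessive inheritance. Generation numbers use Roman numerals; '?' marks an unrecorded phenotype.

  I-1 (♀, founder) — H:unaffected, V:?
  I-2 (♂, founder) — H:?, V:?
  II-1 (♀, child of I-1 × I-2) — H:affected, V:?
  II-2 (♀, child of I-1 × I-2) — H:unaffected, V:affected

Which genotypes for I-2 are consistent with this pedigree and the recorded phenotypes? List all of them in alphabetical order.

H/I-1 un ·: Hh
H/I-2 ? ·: Hh|hh
H/II-1 aff I-1×I-2: hh
H/II-2 un I-1×I-2: HH|Hh
⇒ H over [I-1,I-2,II-1,II-2]: 3 consistent
V/I-1 ? ·: Vv|vv
V/I-2 ? ·: Vv|vv
V/II-1 ? I-1×I-2: VV|Vv|vv
V/II-2 aff I-1×I-2: vv
⇒ V over [I-1,I-2,II-1,II-2]: 8 consistent

I-2 ∈ {Hh Vv, Hh vv, hh Vv, hh vv}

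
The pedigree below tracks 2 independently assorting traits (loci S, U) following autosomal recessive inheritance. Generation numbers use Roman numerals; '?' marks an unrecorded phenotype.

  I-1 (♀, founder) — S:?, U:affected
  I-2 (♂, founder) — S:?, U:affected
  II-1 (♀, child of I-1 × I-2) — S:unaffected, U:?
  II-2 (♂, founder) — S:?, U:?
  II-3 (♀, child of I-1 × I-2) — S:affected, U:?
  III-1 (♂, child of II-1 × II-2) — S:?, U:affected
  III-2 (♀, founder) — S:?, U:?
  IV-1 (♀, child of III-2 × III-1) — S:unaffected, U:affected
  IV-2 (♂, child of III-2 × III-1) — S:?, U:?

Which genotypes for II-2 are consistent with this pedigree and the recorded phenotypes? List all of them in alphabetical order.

II-2 ∈ {SS Uu, SS uu, Ss Uu, Ss uu, ss Uu, ss uu}

S/I-1 ? ·: Ss|ss
S/I-2 ? ·: Ss|ss
S/II-1 un I-1×I-2: SS|Ss
S/II-2 ? ·: SS|Ss|ss
S/II-3 aff I-1×I-2: ss
S/III-1 ? II-1×II-2: SS|Ss|ss
S/III-2 ? ·: SS|Ss|ss
S/IV-1 un III-2×III-1: SS|Ss
S/IV-2 ? III-2×III-1: SS|Ss|ss
⇒ S over [I-1,I-2,II-1,II-2,II-3,III-1,III-2,IV-1,IV-2]: 198 consistent
U/I-1 aff ·: uu
U/I-2 aff ·: uu
U/II-1 ? I-1×I-2: uu
U/II-2 ? ·: Uu|uu
U/II-3 ? I-1×I-2: uu
U/III-1 aff II-1×II-2: uu
U/III-2 ? ·: Uu|uu
U/IV-1 aff III-2×III-1: uu
U/IV-2 ? III-2×III-1: Uu|uu
⇒ U over [I-1,I-2,II-1,II-2,II-3,III-1,III-2,IV-1,IV-2]: 6 consistent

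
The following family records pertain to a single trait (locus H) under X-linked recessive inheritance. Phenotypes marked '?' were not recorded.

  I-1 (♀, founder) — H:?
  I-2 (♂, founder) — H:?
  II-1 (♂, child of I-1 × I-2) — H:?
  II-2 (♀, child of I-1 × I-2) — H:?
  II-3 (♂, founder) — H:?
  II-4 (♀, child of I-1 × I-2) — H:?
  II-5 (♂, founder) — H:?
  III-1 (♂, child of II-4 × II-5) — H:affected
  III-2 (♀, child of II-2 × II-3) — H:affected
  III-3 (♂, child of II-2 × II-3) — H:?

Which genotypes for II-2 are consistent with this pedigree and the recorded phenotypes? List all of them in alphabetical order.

H/I-1 ? ·: X^HX^H|X^HX^h|X^hX^h
H/I-2 ? ·: X^HY|X^hY
H/II-1 ? I-1×I-2: X^HY|X^hY
H/II-2 ? I-1×I-2: X^HX^h|X^hX^h
H/II-3 ? ·: X^hY
H/II-4 ? I-1×I-2: X^HX^h|X^hX^h
H/II-5 ? ·: X^HY|X^hY
H/III-1 aff II-4×II-5: X^hY
H/III-2 aff II-2×II-3: X^hX^h
H/III-3 ? II-2×II-3: X^HY|X^hY
⇒ H over [I-1,I-2,II-1,II-2,II-3,II-4,II-5,III-1,III-2,III-3]: 42 consistent

II-2 ∈ {X^HX^h, X^hX^h}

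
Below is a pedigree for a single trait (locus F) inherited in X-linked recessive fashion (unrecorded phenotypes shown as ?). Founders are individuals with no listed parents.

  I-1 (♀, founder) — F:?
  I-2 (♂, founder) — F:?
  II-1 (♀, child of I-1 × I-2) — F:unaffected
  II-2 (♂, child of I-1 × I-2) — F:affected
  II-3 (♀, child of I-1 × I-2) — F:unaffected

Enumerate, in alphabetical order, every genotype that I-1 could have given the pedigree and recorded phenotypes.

F/I-1 ? ·: X^FX^f|X^fX^f
F/I-2 ? ·: X^FY|X^fY
F/II-1 un I-1×I-2: X^FX^F|X^FX^f
F/II-2 aff I-1×I-2: X^fY
F/II-3 un I-1×I-2: X^FX^F|X^FX^f
⇒ F over [I-1,I-2,II-1,II-2,II-3]: 6 consistent

I-1 ∈ {X^FX^f, X^fX^f}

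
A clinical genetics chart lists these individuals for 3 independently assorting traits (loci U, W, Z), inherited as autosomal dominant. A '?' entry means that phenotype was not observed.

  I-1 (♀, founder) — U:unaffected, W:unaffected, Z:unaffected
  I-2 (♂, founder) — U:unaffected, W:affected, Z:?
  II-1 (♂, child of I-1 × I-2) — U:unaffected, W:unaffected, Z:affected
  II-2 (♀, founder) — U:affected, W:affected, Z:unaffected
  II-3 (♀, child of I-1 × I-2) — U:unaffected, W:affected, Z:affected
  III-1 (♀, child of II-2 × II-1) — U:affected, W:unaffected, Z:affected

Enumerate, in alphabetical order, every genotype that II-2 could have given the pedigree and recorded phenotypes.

II-2 ∈ {UU Ww zz, Uu Ww zz}

U/I-1 un ·: uu
U/I-2 un ·: uu
U/II-1 un I-1×I-2: uu
U/II-2 aff ·: Uu|UU
U/II-3 un I-1×I-2: uu
U/III-1 aff II-2×II-1: Uu
⇒ U over [I-1,I-2,II-1,II-2,II-3,III-1]: 2 consistent
W/I-1 un ·: ww
W/I-2 aff ·: Ww
W/II-1 un I-1×I-2: ww
W/II-2 aff ·: Ww
W/II-3 aff I-1×I-2: Ww
W/III-1 un II-2×II-1: ww
⇒ W over [I-1,I-2,II-1,II-2,II-3,III-1]: 1 consistent
Z/I-1 un ·: zz
Z/I-2 ? ·: Zz|ZZ
Z/II-1 aff I-1×I-2: Zz
Z/II-2 un ·: zz
Z/II-3 aff I-1×I-2: Zz
Z/III-1 aff II-2×II-1: Zz
⇒ Z over [I-1,I-2,II-1,II-2,II-3,III-1]: 2 consistent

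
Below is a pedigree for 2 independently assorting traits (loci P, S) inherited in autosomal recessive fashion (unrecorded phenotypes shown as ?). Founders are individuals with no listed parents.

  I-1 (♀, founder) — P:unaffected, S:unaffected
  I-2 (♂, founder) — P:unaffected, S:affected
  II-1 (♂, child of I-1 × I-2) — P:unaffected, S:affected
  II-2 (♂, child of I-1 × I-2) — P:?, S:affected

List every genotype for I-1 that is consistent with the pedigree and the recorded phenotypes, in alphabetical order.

P/I-1 un ·: PP|Pp
P/I-2 un ·: PP|Pp
P/II-1 un I-1×I-2: PP|Pp
P/II-2 ? I-1×I-2: PP|Pp|pp
⇒ P over [I-1,I-2,II-1,II-2]: 15 consistent
S/I-1 un ·: Ss
S/I-2 aff ·: ss
S/II-1 aff I-1×I-2: ss
S/II-2 aff I-1×I-2: ss
⇒ S over [I-1,I-2,II-1,II-2]: 1 consistent

I-1 ∈ {PP Ss, Pp Ss}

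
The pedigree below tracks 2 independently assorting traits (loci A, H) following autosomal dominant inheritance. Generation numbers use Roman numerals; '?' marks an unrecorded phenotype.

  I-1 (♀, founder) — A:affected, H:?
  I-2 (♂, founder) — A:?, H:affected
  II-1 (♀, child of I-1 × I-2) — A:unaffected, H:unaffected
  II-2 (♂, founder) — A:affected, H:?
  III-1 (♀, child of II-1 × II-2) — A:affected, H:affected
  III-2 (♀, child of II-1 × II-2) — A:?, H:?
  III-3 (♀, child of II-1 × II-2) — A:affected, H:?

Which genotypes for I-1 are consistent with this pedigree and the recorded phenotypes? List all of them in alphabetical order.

A/I-1 aff ·: Aa
A/I-2 ? ·: aa|Aa
A/II-1 un I-1×I-2: aa
A/II-2 aff ·: Aa|AA
A/III-1 aff II-1×II-2: Aa
A/III-2 ? II-1×II-2: aa|Aa
A/III-3 aff II-1×II-2: Aa
⇒ A over [I-1,I-2,II-1,II-2,III-1,III-2,III-3]: 6 consistent
H/I-1 ? ·: hh|Hh
H/I-2 aff ·: Hh
H/II-1 un I-1×I-2: hh
H/II-2 ? ·: Hh|HH
H/III-1 aff II-1×II-2: Hh
H/III-2 ? II-1×II-2: hh|Hh
H/III-3 ? II-1×II-2: hh|Hh
⇒ H over [I-1,I-2,II-1,II-2,III-1,III-2,III-3]: 10 consistent

I-1 ∈ {Aa Hh, Aa hh}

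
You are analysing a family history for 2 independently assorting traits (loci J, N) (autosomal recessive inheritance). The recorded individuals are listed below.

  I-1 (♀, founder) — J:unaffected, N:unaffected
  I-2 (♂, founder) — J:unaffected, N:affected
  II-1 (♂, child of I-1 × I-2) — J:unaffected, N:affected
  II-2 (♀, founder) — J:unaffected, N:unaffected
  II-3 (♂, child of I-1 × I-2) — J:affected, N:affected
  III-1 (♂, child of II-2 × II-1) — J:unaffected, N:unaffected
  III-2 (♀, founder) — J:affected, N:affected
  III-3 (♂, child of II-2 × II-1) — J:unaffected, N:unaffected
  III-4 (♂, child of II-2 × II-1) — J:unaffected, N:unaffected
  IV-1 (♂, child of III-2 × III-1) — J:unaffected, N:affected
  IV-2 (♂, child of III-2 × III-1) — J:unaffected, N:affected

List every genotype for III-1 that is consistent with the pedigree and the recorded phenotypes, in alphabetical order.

III-1 ∈ {JJ Nn, Jj Nn}

J/I-1 un ·: Jj
J/I-2 un ·: Jj
J/II-1 un I-1×I-2: JJ|Jj
J/II-2 un ·: JJ|Jj
J/II-3 aff I-1×I-2: jj
J/III-1 un II-2×II-1: JJ|Jj
J/III-2 aff ·: jj
J/III-3 un II-2×II-1: JJ|Jj
J/III-4 un II-2×II-1: JJ|Jj
J/IV-1 un III-2×III-1: Jj
J/IV-2 un III-2×III-1: Jj
⇒ J over [I-1,I-2,II-1,II-2,II-3,III-1,III-2,III-3,III-4,IV-1,IV-2]: 25 consistent
N/I-1 un ·: Nn
N/I-2 aff ·: nn
N/II-1 aff I-1×I-2: nn
N/II-2 un ·: NN|Nn
N/II-3 aff I-1×I-2: nn
N/III-1 un II-2×II-1: Nn
N/III-2 aff ·: nn
N/III-3 un II-2×II-1: Nn
N/III-4 un II-2×II-1: Nn
N/IV-1 aff III-2×III-1: nn
N/IV-2 aff III-2×III-1: nn
⇒ N over [I-1,I-2,II-1,II-2,II-3,III-1,III-2,III-3,III-4,IV-1,IV-2]: 2 consistent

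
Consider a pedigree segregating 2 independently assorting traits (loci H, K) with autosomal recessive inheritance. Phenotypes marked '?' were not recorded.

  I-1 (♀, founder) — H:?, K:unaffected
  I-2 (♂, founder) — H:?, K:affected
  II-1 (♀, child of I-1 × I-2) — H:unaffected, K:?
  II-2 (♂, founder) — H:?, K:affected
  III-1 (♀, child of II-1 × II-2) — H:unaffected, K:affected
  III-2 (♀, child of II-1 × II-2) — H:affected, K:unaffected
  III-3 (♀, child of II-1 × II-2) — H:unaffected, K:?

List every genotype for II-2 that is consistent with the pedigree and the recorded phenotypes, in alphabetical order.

II-2 ∈ {Hh kk, hh kk}

H/I-1 ? ·: HH|Hh|hh
H/I-2 ? ·: HH|Hh|hh
H/II-1 un I-1×I-2: Hh
H/II-2 ? ·: Hh|hh
H/III-1 un II-1×II-2: HH|Hh
H/III-2 aff II-1×II-2: hh
H/III-3 un II-1×II-2: HH|Hh
⇒ H over [I-1,I-2,II-1,II-2,III-1,III-2,III-3]: 35 consistent
K/I-1 un ·: KK|Kk
K/I-2 aff ·: kk
K/II-1 ? I-1×I-2: Kk
K/II-2 aff ·: kk
K/III-1 aff II-1×II-2: kk
K/III-2 un II-1×II-2: Kk
K/III-3 ? II-1×II-2: Kk|kk
⇒ K over [I-1,I-2,II-1,II-2,III-1,III-2,III-3]: 4 consistent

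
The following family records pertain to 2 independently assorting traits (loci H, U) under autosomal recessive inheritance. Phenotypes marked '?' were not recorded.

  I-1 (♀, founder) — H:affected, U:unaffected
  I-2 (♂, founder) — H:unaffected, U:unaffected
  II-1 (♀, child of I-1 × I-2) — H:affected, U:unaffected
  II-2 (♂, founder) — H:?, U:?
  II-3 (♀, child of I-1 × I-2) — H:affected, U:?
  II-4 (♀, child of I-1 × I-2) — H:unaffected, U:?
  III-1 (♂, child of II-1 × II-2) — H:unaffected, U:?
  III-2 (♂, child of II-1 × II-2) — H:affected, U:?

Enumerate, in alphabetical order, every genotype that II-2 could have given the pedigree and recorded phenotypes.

II-2 ∈ {Hh UU, Hh Uu, Hh uu}

H/I-1 aff ·: hh
H/I-2 un ·: Hh
H/II-1 aff I-1×I-2: hh
H/II-2 ? ·: Hh
H/II-3 aff I-1×I-2: hh
H/II-4 un I-1×I-2: Hh
H/III-1 un II-1×II-2: Hh
H/III-2 aff II-1×II-2: hh
⇒ H over [I-1,I-2,II-1,II-2,II-3,II-4,III-1,III-2]: 1 consistent
U/I-1 un ·: UU|Uu
U/I-2 un ·: UU|Uu
U/II-1 un I-1×I-2: UU|Uu
U/II-2 ? ·: UU|Uu|uu
U/II-3 ? I-1×I-2: UU|Uu|uu
U/II-4 ? I-1×I-2: UU|Uu|uu
U/III-1 ? II-1×II-2: UU|Uu|uu
U/III-2 ? II-1×II-2: UU|Uu|uu
⇒ U over [I-1,I-2,II-1,II-2,II-3,II-4,III-1,III-2]: 397 consistent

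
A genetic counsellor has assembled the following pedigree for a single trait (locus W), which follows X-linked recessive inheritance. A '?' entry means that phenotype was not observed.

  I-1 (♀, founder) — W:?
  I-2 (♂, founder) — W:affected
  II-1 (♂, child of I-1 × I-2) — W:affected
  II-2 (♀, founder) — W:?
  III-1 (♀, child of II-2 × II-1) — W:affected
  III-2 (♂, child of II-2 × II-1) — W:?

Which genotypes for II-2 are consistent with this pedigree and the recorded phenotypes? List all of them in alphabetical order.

II-2 ∈ {X^WX^w, X^wX^w}

W/I-1 ? ·: X^WX^w|X^wX^w
W/I-2 aff ·: X^wY
W/II-1 aff I-1×I-2: X^wY
W/II-2 ? ·: X^WX^w|X^wX^w
W/III-1 aff II-2×II-1: X^wX^w
W/III-2 ? II-2×II-1: X^WY|X^wY
⇒ W over [I-1,I-2,II-1,II-2,III-1,III-2]: 6 consistent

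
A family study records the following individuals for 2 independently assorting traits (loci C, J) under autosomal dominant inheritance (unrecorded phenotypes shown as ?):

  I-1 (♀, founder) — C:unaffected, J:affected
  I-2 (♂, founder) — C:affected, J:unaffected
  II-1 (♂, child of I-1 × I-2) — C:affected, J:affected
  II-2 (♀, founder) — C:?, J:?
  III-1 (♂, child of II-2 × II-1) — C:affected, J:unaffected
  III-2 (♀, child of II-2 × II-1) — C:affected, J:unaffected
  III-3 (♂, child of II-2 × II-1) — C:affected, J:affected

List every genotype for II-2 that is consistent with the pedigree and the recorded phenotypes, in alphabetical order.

II-2 ∈ {CC Jj, CC jj, Cc Jj, Cc jj, cc Jj, cc jj}

C/I-1 un ·: cc
C/I-2 aff ·: Cc|CC
C/II-1 aff I-1×I-2: Cc
C/II-2 ? ·: cc|Cc|CC
C/III-1 aff II-2×II-1: Cc|CC
C/III-2 aff II-2×II-1: Cc|CC
C/III-3 aff II-2×II-1: Cc|CC
⇒ C over [I-1,I-2,II-1,II-2,III-1,III-2,III-3]: 34 consistent
J/I-1 aff ·: Jj|JJ
J/I-2 un ·: jj
J/II-1 aff I-1×I-2: Jj
J/II-2 ? ·: jj|Jj
J/III-1 un II-2×II-1: jj
J/III-2 un II-2×II-1: jj
J/III-3 aff II-2×II-1: Jj|JJ
⇒ J over [I-1,I-2,II-1,II-2,III-1,III-2,III-3]: 6 consistent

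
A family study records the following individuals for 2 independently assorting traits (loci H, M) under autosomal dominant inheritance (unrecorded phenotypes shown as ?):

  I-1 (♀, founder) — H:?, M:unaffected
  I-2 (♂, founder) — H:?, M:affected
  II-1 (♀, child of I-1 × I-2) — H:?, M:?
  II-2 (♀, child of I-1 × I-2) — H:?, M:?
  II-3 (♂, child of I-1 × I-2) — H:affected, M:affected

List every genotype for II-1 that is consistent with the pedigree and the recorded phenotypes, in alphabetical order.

II-1 ∈ {HH Mm, HH mm, Hh Mm, Hh mm, hh Mm, hh mm}

H/I-1 ? ·: hh|Hh|HH
H/I-2 ? ·: hh|Hh|HH
H/II-1 ? I-1×I-2: hh|Hh|HH
H/II-2 ? I-1×I-2: hh|Hh|HH
H/II-3 aff I-1×I-2: Hh|HH
⇒ H over [I-1,I-2,II-1,II-2,II-3]: 45 consistent
M/I-1 un ·: mm
M/I-2 aff ·: Mm|MM
M/II-1 ? I-1×I-2: mm|Mm
M/II-2 ? I-1×I-2: mm|Mm
M/II-3 aff I-1×I-2: Mm
⇒ M over [I-1,I-2,II-1,II-2,II-3]: 5 consistent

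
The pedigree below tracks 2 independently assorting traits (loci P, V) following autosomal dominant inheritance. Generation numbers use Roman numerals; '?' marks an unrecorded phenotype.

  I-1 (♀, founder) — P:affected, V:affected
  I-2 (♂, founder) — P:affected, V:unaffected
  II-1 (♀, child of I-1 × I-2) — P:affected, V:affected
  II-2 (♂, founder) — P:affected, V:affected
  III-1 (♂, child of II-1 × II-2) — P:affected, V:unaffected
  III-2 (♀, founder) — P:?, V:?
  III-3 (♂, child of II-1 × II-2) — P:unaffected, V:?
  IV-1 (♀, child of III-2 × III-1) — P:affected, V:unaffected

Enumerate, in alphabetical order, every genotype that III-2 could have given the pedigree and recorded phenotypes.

P/I-1 aff ·: Pp|PP
P/I-2 aff ·: Pp|PP
P/II-1 aff I-1×I-2: Pp
P/II-2 aff ·: Pp
P/III-1 aff II-1×II-2: Pp|PP
P/III-2 ? ·: pp|Pp|PP
P/III-3 un II-1×II-2: pp
P/IV-1 aff III-2×III-1: Pp|PP
⇒ P over [I-1,I-2,II-1,II-2,III-1,III-2,III-3,IV-1]: 27 consistent
V/I-1 aff ·: Vv|VV
V/I-2 un ·: vv
V/II-1 aff I-1×I-2: Vv
V/II-2 aff ·: Vv
V/III-1 un II-1×II-2: vv
V/III-2 ? ·: vv|Vv
V/III-3 ? II-1×II-2: vv|Vv|VV
V/IV-1 un III-2×III-1: vv
⇒ V over [I-1,I-2,II-1,II-2,III-1,III-2,III-3,IV-1]: 12 consistent

III-2 ∈ {PP Vv, PP vv, Pp Vv, Pp vv, pp Vv, pp vv}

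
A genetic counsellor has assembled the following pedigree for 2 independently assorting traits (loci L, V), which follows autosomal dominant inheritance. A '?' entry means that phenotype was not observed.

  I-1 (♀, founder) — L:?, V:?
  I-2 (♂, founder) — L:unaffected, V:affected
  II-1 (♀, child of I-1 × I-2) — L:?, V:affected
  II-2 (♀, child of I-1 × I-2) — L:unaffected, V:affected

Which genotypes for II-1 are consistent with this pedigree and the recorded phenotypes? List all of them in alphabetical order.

II-1 ∈ {Ll VV, Ll Vv, ll VV, ll Vv}

L/I-1 ? ·: ll|Ll
L/I-2 un ·: ll
L/II-1 ? I-1×I-2: ll|Ll
L/II-2 un I-1×I-2: ll
⇒ L over [I-1,I-2,II-1,II-2]: 3 consistent
V/I-1 ? ·: vv|Vv|VV
V/I-2 aff ·: Vv|VV
V/II-1 aff I-1×I-2: Vv|VV
V/II-2 aff I-1×I-2: Vv|VV
⇒ V over [I-1,I-2,II-1,II-2]: 15 consistent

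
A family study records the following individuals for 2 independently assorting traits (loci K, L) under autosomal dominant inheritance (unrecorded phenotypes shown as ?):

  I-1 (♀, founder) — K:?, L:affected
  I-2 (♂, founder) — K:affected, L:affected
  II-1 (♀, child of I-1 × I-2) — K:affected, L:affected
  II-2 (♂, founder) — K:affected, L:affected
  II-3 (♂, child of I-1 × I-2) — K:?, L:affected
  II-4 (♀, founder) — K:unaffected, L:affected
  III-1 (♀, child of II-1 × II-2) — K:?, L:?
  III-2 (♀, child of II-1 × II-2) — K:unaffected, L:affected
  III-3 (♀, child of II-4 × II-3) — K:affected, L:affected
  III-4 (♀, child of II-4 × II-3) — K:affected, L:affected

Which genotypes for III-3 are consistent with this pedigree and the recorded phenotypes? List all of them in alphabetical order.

K/I-1 ? ·: kk|Kk|KK
K/I-2 aff ·: Kk|KK
K/II-1 aff I-1×I-2: Kk
K/II-2 aff ·: Kk
K/II-3 ? I-1×I-2: Kk|KK
K/II-4 un ·: kk
K/III-1 ? II-1×II-2: kk|Kk|KK
K/III-2 un II-1×II-2: kk
K/III-3 aff II-4×II-3: Kk
K/III-4 aff II-4×II-3: Kk
⇒ K over [I-1,I-2,II-1,II-2,II-3,II-4,III-1,III-2,III-3,III-4]: 24 consistent
L/I-1 aff ·: Ll|LL
L/I-2 aff ·: Ll|LL
L/II-1 aff I-1×I-2: Ll|LL
L/II-2 aff ·: Ll|LL
L/II-3 aff I-1×I-2: Ll|LL
L/II-4 aff ·: Ll|LL
L/III-1 ? II-1×II-2: ll|Ll|LL
L/III-2 aff II-1×II-2: Ll|LL
L/III-3 aff II-4×II-3: Ll|LL
L/III-4 aff II-4×II-3: Ll|LL
⇒ L over [I-1,I-2,II-1,II-2,II-3,II-4,III-1,III-2,III-3,III-4]: 610 consistent

III-3 ∈ {Kk LL, Kk Ll}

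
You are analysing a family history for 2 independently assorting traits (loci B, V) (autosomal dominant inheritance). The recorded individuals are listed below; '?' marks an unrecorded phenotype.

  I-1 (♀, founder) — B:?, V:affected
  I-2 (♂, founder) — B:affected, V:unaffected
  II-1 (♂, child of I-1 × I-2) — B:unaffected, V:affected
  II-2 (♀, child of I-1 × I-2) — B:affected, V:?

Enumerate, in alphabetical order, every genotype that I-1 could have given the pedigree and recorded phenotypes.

B/I-1 ? ·: bb|Bb
B/I-2 aff ·: Bb
B/II-1 un I-1×I-2: bb
B/II-2 aff I-1×I-2: Bb|BB
⇒ B over [I-1,I-2,II-1,II-2]: 3 consistent
V/I-1 aff ·: Vv|VV
V/I-2 un ·: vv
V/II-1 aff I-1×I-2: Vv
V/II-2 ? I-1×I-2: vv|Vv
⇒ V over [I-1,I-2,II-1,II-2]: 3 consistent

I-1 ∈ {Bb VV, Bb Vv, bb VV, bb Vv}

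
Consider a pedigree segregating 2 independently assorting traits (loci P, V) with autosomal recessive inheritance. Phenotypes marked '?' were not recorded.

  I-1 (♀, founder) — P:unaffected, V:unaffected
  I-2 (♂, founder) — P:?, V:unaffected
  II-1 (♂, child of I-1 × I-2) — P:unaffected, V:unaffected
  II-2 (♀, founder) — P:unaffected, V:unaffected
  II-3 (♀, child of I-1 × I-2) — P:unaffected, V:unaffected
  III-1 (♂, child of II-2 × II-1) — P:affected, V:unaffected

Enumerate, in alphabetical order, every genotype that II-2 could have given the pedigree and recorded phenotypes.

II-2 ∈ {Pp VV, Pp Vv}

P/I-1 un ·: PP|Pp
P/I-2 ? ·: PP|Pp|pp
P/II-1 un I-1×I-2: Pp
P/II-2 un ·: Pp
P/II-3 un I-1×I-2: PP|Pp
P/III-1 aff II-2×II-1: pp
⇒ P over [I-1,I-2,II-1,II-2,II-3,III-1]: 8 consistent
V/I-1 un ·: VV|Vv
V/I-2 un ·: VV|Vv
V/II-1 un I-1×I-2: VV|Vv
V/II-2 un ·: VV|Vv
V/II-3 un I-1×I-2: VV|Vv
V/III-1 un II-2×II-1: VV|Vv
⇒ V over [I-1,I-2,II-1,II-2,II-3,III-1]: 45 consistent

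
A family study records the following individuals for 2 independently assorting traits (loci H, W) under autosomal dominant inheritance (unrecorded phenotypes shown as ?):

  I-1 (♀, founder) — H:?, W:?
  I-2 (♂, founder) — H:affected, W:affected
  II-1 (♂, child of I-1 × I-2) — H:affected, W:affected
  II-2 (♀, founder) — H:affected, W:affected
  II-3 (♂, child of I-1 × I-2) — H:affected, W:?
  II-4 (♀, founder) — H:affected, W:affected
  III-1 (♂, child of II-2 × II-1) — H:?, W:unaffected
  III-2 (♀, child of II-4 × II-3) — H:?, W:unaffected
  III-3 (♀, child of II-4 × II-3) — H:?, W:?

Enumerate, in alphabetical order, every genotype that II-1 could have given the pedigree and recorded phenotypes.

II-1 ∈ {HH Ww, Hh Ww}

H/I-1 ? ·: hh|Hh|HH
H/I-2 aff ·: Hh|HH
H/II-1 aff I-1×I-2: Hh|HH
H/II-2 aff ·: Hh|HH
H/II-3 aff I-1×I-2: Hh|HH
H/II-4 aff ·: Hh|HH
H/III-1 ? II-2×II-1: hh|Hh|HH
H/III-2 ? II-4×II-3: hh|Hh|HH
H/III-3 ? II-4×II-3: hh|Hh|HH
⇒ H over [I-1,I-2,II-1,II-2,II-3,II-4,III-1,III-2,III-3]: 577 consistent
W/I-1 ? ·: ww|Ww|WW
W/I-2 aff ·: Ww|WW
W/II-1 aff I-1×I-2: Ww
W/II-2 aff ·: Ww
W/II-3 ? I-1×I-2: ww|Ww
W/II-4 aff ·: Ww
W/III-1 un II-2×II-1: ww
W/III-2 un II-4×II-3: ww
W/III-3 ? II-4×II-3: ww|Ww|WW
⇒ W over [I-1,I-2,II-1,II-2,II-3,II-4,III-1,III-2,III-3]: 19 consistent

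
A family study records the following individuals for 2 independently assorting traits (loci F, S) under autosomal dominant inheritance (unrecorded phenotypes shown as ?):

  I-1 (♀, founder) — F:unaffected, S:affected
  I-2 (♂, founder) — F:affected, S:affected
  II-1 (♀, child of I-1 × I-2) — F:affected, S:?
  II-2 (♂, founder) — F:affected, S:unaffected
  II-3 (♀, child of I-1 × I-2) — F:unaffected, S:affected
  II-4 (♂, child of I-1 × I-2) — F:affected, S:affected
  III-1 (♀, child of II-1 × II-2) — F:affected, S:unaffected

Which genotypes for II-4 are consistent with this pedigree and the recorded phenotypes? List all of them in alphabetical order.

II-4 ∈ {Ff SS, Ff Ss}

F/I-1 un ·: ff
F/I-2 aff ·: Ff
F/II-1 aff I-1×I-2: Ff
F/II-2 aff ·: Ff|FF
F/II-3 un I-1×I-2: ff
F/II-4 aff I-1×I-2: Ff
F/III-1 aff II-1×II-2: Ff|FF
⇒ F over [I-1,I-2,II-1,II-2,II-3,II-4,III-1]: 4 consistent
S/I-1 aff ·: Ss|SS
S/I-2 aff ·: Ss|SS
S/II-1 ? I-1×I-2: ss|Ss
S/II-2 un ·: ss
S/II-3 aff I-1×I-2: Ss|SS
S/II-4 aff I-1×I-2: Ss|SS
S/III-1 un II-1×II-2: ss
⇒ S over [I-1,I-2,II-1,II-2,II-3,II-4,III-1]: 16 consistent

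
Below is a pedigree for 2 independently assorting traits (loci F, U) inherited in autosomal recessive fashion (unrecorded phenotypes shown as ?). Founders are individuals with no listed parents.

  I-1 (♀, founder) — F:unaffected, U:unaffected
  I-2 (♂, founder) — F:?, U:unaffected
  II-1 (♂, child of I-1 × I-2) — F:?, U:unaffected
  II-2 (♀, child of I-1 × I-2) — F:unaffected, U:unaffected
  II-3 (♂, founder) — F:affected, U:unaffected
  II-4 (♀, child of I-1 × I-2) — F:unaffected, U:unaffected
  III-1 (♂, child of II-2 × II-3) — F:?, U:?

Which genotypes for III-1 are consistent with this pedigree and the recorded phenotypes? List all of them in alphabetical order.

F/I-1 un ·: FF|Ff
F/I-2 ? ·: FF|Ff|ff
F/II-1 ? I-1×I-2: FF|Ff|ff
F/II-2 un I-1×I-2: FF|Ff
F/II-3 aff ·: ff
F/II-4 un I-1×I-2: FF|Ff
F/III-1 ? II-2×II-3: Ff|ff
⇒ F over [I-1,I-2,II-1,II-2,II-3,II-4,III-1]: 49 consistent
U/I-1 un ·: UU|Uu
U/I-2 un ·: UU|Uu
U/II-1 un I-1×I-2: UU|Uu
U/II-2 un I-1×I-2: UU|Uu
U/II-3 un ·: UU|Uu
U/II-4 un I-1×I-2: UU|Uu
U/III-1 ? II-2×II-3: UU|Uu|uu
⇒ U over [I-1,I-2,II-1,II-2,II-3,II-4,III-1]: 99 consistent

III-1 ∈ {Ff UU, Ff Uu, Ff uu, ff UU, ff Uu, ff uu}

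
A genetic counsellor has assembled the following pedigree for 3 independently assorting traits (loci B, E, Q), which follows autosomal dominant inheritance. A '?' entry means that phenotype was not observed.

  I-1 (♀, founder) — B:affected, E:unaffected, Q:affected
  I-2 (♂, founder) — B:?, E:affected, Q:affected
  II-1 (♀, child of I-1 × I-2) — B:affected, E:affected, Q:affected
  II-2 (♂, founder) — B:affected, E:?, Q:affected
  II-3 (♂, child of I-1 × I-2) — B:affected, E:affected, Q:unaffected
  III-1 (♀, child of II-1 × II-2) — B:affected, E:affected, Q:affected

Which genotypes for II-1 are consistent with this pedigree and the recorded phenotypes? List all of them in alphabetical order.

B/I-1 aff ·: Bb|BB
B/I-2 ? ·: bb|Bb|BB
B/II-1 aff I-1×I-2: Bb|BB
B/II-2 aff ·: Bb|BB
B/II-3 aff I-1×I-2: Bb|BB
B/III-1 aff II-1×II-2: Bb|BB
⇒ B over [I-1,I-2,II-1,II-2,II-3,III-1]: 53 consistent
E/I-1 un ·: ee
E/I-2 aff ·: Ee|EE
E/II-1 aff I-1×I-2: Ee
E/II-2 ? ·: ee|Ee|EE
E/II-3 aff I-1×I-2: Ee
E/III-1 aff II-1×II-2: Ee|EE
⇒ E over [I-1,I-2,II-1,II-2,II-3,III-1]: 10 consistent
Q/I-1 aff ·: Qq
Q/I-2 aff ·: Qq
Q/II-1 aff I-1×I-2: Qq|QQ
Q/II-2 aff ·: Qq|QQ
Q/II-3 un I-1×I-2: qq
Q/III-1 aff II-1×II-2: Qq|QQ
⇒ Q over [I-1,I-2,II-1,II-2,II-3,III-1]: 7 consistent

II-1 ∈ {BB Ee QQ, BB Ee Qq, Bb Ee QQ, Bb Ee Qq}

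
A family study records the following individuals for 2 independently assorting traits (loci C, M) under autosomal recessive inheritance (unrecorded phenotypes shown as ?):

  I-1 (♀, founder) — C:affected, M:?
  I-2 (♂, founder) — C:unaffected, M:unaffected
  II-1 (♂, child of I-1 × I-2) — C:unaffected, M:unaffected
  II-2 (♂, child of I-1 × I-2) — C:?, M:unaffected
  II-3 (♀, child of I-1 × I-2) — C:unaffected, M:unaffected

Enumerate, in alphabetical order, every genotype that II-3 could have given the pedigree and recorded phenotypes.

C/I-1 aff ·: cc
C/I-2 un ·: CC|Cc
C/II-1 un I-1×I-2: Cc
C/II-2 ? I-1×I-2: Cc|cc
C/II-3 un I-1×I-2: Cc
⇒ C over [I-1,I-2,II-1,II-2,II-3]: 3 consistent
M/I-1 ? ·: MM|Mm|mm
M/I-2 un ·: MM|Mm
M/II-1 un I-1×I-2: MM|Mm
M/II-2 un I-1×I-2: MM|Mm
M/II-3 un I-1×I-2: MM|Mm
⇒ M over [I-1,I-2,II-1,II-2,II-3]: 27 consistent

II-3 ∈ {Cc MM, Cc Mm}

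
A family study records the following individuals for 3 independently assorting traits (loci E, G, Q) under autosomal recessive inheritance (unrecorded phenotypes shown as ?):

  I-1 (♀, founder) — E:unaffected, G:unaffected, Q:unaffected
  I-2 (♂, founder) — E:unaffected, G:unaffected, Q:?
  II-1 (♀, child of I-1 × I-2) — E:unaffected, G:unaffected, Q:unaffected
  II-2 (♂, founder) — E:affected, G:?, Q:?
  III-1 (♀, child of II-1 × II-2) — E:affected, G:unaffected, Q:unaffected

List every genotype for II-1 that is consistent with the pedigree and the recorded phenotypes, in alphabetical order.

II-1 ∈ {Ee GG QQ, Ee GG Qq, Ee Gg QQ, Ee Gg Qq}

E/I-1 un ·: EE|Ee
E/I-2 un ·: EE|Ee
E/II-1 un I-1×I-2: Ee
E/II-2 aff ·: ee
E/III-1 aff II-1×II-2: ee
⇒ E over [I-1,I-2,II-1,II-2,III-1]: 3 consistent
G/I-1 un ·: GG|Gg
G/I-2 un ·: GG|Gg
G/II-1 un I-1×I-2: GG|Gg
G/II-2 ? ·: GG|Gg|gg
G/III-1 un II-1×II-2: GG|Gg
⇒ G over [I-1,I-2,II-1,II-2,III-1]: 31 consistent
Q/I-1 un ·: QQ|Qq
Q/I-2 ? ·: QQ|Qq|qq
Q/II-1 un I-1×I-2: QQ|Qq
Q/II-2 ? ·: QQ|Qq|qq
Q/III-1 un II-1×II-2: QQ|Qq
⇒ Q over [I-1,I-2,II-1,II-2,III-1]: 41 consistent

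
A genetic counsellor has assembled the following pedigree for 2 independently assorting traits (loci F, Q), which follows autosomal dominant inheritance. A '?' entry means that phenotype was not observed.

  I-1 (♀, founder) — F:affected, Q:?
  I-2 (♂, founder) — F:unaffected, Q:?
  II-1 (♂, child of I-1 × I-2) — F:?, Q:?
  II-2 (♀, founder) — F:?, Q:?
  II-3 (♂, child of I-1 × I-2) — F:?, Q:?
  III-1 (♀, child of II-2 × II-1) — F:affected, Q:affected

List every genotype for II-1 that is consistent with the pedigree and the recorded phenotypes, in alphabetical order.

F/I-1 aff ·: Ff|FF
F/I-2 un ·: ff
F/II-1 ? I-1×I-2: ff|Ff
F/II-2 ? ·: ff|Ff|FF
F/II-3 ? I-1×I-2: ff|Ff
F/III-1 aff II-2×II-1: Ff|FF
⇒ F over [I-1,I-2,II-1,II-2,II-3,III-1]: 19 consistent
Q/I-1 ? ·: qq|Qq|QQ
Q/I-2 ? ·: qq|Qq|QQ
Q/II-1 ? I-1×I-2: qq|Qq|QQ
Q/II-2 ? ·: qq|Qq|QQ
Q/II-3 ? I-1×I-2: qq|Qq|QQ
Q/III-1 aff II-2×II-1: Qq|QQ
⇒ Q over [I-1,I-2,II-1,II-2,II-3,III-1]: 113 consistent

II-1 ∈ {Ff QQ, Ff Qq, Ff qq, ff QQ, ff Qq, ff qq}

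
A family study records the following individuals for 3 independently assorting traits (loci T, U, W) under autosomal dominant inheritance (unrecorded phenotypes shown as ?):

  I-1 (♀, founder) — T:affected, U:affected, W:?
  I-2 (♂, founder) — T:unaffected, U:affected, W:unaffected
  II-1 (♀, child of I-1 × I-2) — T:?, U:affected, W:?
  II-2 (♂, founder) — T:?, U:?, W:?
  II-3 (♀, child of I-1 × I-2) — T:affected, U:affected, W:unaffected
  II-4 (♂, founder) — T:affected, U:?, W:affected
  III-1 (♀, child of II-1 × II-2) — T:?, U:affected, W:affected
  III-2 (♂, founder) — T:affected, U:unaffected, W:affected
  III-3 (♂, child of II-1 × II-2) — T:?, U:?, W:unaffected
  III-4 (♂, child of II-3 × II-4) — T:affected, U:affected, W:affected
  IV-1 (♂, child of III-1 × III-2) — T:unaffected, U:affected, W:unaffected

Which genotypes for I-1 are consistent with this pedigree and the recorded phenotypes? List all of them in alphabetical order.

I-1 ∈ {TT UU Ww, TT UU ww, TT Uu Ww, TT Uu ww, Tt UU Ww, Tt UU ww, Tt Uu Ww, Tt Uu ww}

T/I-1 aff ·: Tt|TT
T/I-2 un ·: tt
T/II-1 ? I-1×I-2: tt|Tt
T/II-2 ? ·: tt|Tt|TT
T/II-3 aff I-1×I-2: Tt
T/II-4 aff ·: Tt|TT
T/III-1 ? II-1×II-2: tt|Tt
T/III-2 aff ·: Tt
T/III-3 ? II-1×II-2: tt|Tt|TT
T/III-4 aff II-3×II-4: Tt|TT
T/IV-1 un III-1×III-2: tt
⇒ T over [I-1,I-2,II-1,II-2,II-3,II-4,III-1,III-2,III-3,III-4,IV-1]: 120 consistent
U/I-1 aff ·: Uu|UU
U/I-2 aff ·: Uu|UU
U/II-1 aff I-1×I-2: Uu|UU
U/II-2 ? ·: uu|Uu|UU
U/II-3 aff I-1×I-2: Uu|UU
U/II-4 ? ·: uu|Uu|UU
U/III-1 aff II-1×II-2: Uu|UU
U/III-2 un ·: uu
U/III-3 ? II-1×II-2: uu|Uu|UU
U/III-4 aff II-3×II-4: Uu|UU
U/IV-1 aff III-1×III-2: Uu
⇒ U over [I-1,I-2,II-1,II-2,II-3,II-4,III-1,III-2,III-3,III-4,IV-1]: 510 consistent
W/I-1 ? ·: ww|Ww
W/I-2 un ·: ww
W/II-1 ? I-1×I-2: ww|Ww
W/II-2 ? ·: ww|Ww
W/II-3 un I-1×I-2: ww
W/II-4 aff ·: Ww|WW
W/III-1 aff II-1×II-2: Ww
W/III-2 aff ·: Ww
W/III-3 un II-1×II-2: ww
W/III-4 aff II-3×II-4: Ww
W/IV-1 un III-1×III-2: ww
⇒ W over [I-1,I-2,II-1,II-2,II-3,II-4,III-1,III-2,III-3,III-4,IV-1]: 8 consistent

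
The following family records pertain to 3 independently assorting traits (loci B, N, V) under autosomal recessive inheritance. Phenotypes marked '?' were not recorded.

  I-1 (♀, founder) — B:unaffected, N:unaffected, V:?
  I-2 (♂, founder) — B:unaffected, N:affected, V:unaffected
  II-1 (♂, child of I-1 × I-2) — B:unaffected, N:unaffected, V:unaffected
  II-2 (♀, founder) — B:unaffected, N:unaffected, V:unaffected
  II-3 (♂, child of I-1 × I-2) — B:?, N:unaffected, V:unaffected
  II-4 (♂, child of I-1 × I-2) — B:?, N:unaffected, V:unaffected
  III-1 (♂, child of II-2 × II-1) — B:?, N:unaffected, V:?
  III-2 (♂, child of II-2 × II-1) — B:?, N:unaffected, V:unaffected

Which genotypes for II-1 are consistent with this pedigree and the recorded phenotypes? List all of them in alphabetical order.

II-1 ∈ {BB Nn VV, BB Nn Vv, Bb Nn VV, Bb Nn Vv}

B/I-1 un ·: BB|Bb
B/I-2 un ·: BB|Bb
B/II-1 un I-1×I-2: BB|Bb
B/II-2 un ·: BB|Bb
B/II-3 ? I-1×I-2: BB|Bb|bb
B/II-4 ? I-1×I-2: BB|Bb|bb
B/III-1 ? II-2×II-1: BB|Bb|bb
B/III-2 ? II-2×II-1: BB|Bb|bb
⇒ B over [I-1,I-2,II-1,II-2,II-3,II-4,III-1,III-2]: 311 consistent
N/I-1 un ·: NN|Nn
N/I-2 aff ·: nn
N/II-1 un I-1×I-2: Nn
N/II-2 un ·: NN|Nn
N/II-3 un I-1×I-2: Nn
N/II-4 un I-1×I-2: Nn
N/III-1 un II-2×II-1: NN|Nn
N/III-2 un II-2×II-1: NN|Nn
⇒ N over [I-1,I-2,II-1,II-2,II-3,II-4,III-1,III-2]: 16 consistent
V/I-1 ? ·: VV|Vv|vv
V/I-2 un ·: VV|Vv
V/II-1 un I-1×I-2: VV|Vv
V/II-2 un ·: VV|Vv
V/II-3 un I-1×I-2: VV|Vv
V/II-4 un I-1×I-2: VV|Vv
V/III-1 ? II-2×II-1: VV|Vv|vv
V/III-2 un II-2×II-1: VV|Vv
⇒ V over [I-1,I-2,II-1,II-2,II-3,II-4,III-1,III-2]: 205 consistent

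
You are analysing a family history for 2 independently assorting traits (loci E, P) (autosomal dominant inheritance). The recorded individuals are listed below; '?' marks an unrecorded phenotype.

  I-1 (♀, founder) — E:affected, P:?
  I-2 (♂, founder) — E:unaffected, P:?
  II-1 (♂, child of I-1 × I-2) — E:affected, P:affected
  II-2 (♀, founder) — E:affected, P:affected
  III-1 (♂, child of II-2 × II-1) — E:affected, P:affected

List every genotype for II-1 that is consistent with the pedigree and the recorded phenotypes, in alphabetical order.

E/I-1 aff ·: Ee|EE
E/I-2 un ·: ee
E/II-1 aff I-1×I-2: Ee
E/II-2 aff ·: Ee|EE
E/III-1 aff II-2×II-1: Ee|EE
⇒ E over [I-1,I-2,II-1,II-2,III-1]: 8 consistent
P/I-1 ? ·: pp|Pp|PP
P/I-2 ? ·: pp|Pp|PP
P/II-1 aff I-1×I-2: Pp|PP
P/II-2 aff ·: Pp|PP
P/III-1 aff II-2×II-1: Pp|PP
⇒ P over [I-1,I-2,II-1,II-2,III-1]: 40 consistent

II-1 ∈ {Ee PP, Ee Pp}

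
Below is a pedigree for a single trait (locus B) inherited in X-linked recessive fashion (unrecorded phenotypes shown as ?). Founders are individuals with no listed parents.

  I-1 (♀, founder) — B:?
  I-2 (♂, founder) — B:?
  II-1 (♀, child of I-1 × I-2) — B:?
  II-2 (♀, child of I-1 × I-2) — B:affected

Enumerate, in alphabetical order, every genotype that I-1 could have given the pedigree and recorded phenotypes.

I-1 ∈ {X^BX^b, X^bX^b}

B/I-1 ? ·: X^BX^b|X^bX^b
B/I-2 ? ·: X^bY
B/II-1 ? I-1×I-2: X^BX^b|X^bX^b
B/II-2 aff I-1×I-2: X^bX^b
⇒ B over [I-1,I-2,II-1,II-2]: 3 consistent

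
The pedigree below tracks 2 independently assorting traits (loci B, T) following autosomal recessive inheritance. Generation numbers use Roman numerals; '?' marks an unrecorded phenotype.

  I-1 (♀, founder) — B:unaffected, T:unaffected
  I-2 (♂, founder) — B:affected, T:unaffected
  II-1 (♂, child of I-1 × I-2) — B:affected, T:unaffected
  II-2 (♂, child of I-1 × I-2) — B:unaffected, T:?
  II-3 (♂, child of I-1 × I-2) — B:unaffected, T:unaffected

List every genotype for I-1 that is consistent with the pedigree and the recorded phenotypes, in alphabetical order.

I-1 ∈ {Bb TT, Bb Tt}

B/I-1 un ·: Bb
B/I-2 aff ·: bb
B/II-1 aff I-1×I-2: bb
B/II-2 un I-1×I-2: Bb
B/II-3 un I-1×I-2: Bb
⇒ B over [I-1,I-2,II-1,II-2,II-3]: 1 consistent
T/I-1 un ·: TT|Tt
T/I-2 un ·: TT|Tt
T/II-1 un I-1×I-2: TT|Tt
T/II-2 ? I-1×I-2: TT|Tt|tt
T/II-3 un I-1×I-2: TT|Tt
⇒ T over [I-1,I-2,II-1,II-2,II-3]: 29 consistent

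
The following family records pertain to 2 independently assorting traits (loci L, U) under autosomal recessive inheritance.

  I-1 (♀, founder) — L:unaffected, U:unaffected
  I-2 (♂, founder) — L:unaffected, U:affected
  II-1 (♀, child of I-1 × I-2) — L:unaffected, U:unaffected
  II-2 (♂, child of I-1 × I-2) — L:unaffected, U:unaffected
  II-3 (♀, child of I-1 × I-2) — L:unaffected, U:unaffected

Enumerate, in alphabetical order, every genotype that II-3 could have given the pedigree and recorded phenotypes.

II-3 ∈ {LL Uu, Ll Uu}

L/I-1 un ·: LL|Ll
L/I-2 un ·: LL|Ll
L/II-1 un I-1×I-2: LL|Ll
L/II-2 un I-1×I-2: LL|Ll
L/II-3 un I-1×I-2: LL|Ll
⇒ L over [I-1,I-2,II-1,II-2,II-3]: 25 consistent
U/I-1 un ·: UU|Uu
U/I-2 aff ·: uu
U/II-1 un I-1×I-2: Uu
U/II-2 un I-1×I-2: Uu
U/II-3 un I-1×I-2: Uu
⇒ U over [I-1,I-2,II-1,II-2,II-3]: 2 consistent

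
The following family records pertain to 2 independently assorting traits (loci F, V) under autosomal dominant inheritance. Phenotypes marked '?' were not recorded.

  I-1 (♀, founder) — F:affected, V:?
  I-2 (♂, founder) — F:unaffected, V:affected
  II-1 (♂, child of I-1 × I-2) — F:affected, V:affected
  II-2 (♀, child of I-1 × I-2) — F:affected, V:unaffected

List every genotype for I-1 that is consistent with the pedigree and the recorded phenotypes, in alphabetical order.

F/I-1 aff ·: Ff|FF
F/I-2 un ·: ff
F/II-1 aff I-1×I-2: Ff
F/II-2 aff I-1×I-2: Ff
⇒ F over [I-1,I-2,II-1,II-2]: 2 consistent
V/I-1 ? ·: vv|Vv
V/I-2 aff ·: Vv
V/II-1 aff I-1×I-2: Vv|VV
V/II-2 un I-1×I-2: vv
⇒ V over [I-1,I-2,II-1,II-2]: 3 consistent

I-1 ∈ {FF Vv, FF vv, Ff Vv, Ff vv}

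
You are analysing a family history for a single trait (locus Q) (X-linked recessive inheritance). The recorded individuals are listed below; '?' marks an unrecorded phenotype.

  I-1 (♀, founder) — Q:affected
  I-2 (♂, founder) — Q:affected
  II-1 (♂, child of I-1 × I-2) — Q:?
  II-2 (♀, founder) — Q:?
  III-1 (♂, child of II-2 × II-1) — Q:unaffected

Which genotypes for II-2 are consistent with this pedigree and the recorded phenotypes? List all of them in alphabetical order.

Q/I-1 aff ·: X^qX^q
Q/I-2 aff ·: X^qY
Q/II-1 ? I-1×I-2: X^qY
Q/II-2 ? ·: X^QX^Q|X^QX^q
Q/III-1 un II-2×II-1: X^QY
⇒ Q over [I-1,I-2,II-1,II-2,III-1]: 2 consistent

II-2 ∈ {X^QX^Q, X^QX^q}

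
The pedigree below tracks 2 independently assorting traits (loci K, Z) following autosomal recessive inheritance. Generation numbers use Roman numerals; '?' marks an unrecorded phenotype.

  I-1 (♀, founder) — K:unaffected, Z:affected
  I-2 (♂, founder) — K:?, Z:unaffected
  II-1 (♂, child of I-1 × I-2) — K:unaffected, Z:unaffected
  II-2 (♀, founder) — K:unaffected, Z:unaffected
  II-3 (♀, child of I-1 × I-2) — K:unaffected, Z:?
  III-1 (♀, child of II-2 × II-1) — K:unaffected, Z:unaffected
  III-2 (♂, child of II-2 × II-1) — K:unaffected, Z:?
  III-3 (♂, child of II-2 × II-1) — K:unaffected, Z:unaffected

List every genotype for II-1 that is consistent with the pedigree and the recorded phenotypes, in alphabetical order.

K/I-1 un ·: KK|Kk
K/I-2 ? ·: KK|Kk|kk
K/II-1 un I-1×I-2: KK|Kk
K/II-2 un ·: KK|Kk
K/II-3 un I-1×I-2: KK|Kk
K/III-1 un II-2×II-1: KK|Kk
K/III-2 un II-2×II-1: KK|Kk
K/III-3 un II-2×II-1: KK|Kk
⇒ K over [I-1,I-2,II-1,II-2,II-3,III-1,III-2,III-3]: 191 consistent
Z/I-1 aff ·: zz
Z/I-2 un ·: ZZ|Zz
Z/II-1 un I-1×I-2: Zz
Z/II-2 un ·: ZZ|Zz
Z/II-3 ? I-1×I-2: Zz|zz
Z/III-1 un II-2×II-1: ZZ|Zz
Z/III-2 ? II-2×II-1: ZZ|Zz|zz
Z/III-3 un II-2×II-1: ZZ|Zz
⇒ Z over [I-1,I-2,II-1,II-2,II-3,III-1,III-2,III-3]: 60 consistent

II-1 ∈ {KK Zz, Kk Zz}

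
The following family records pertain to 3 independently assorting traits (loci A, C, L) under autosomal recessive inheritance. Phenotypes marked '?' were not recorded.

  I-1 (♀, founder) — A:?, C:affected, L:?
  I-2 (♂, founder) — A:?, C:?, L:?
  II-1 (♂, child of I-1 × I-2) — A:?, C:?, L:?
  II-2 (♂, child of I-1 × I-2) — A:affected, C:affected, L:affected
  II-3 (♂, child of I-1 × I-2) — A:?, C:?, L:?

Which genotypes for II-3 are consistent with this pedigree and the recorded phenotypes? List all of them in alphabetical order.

A/I-1 ? ·: Aa|aa
A/I-2 ? ·: Aa|aa
A/II-1 ? I-1×I-2: AA|Aa|aa
A/II-2 aff I-1×I-2: aa
A/II-3 ? I-1×I-2: AA|Aa|aa
⇒ A over [I-1,I-2,II-1,II-2,II-3]: 18 consistent
C/I-1 aff ·: cc
C/I-2 ? ·: Cc|cc
C/II-1 ? I-1×I-2: Cc|cc
C/II-2 aff I-1×I-2: cc
C/II-3 ? I-1×I-2: Cc|cc
⇒ C over [I-1,I-2,II-1,II-2,II-3]: 5 consistent
L/I-1 ? ·: Ll|ll
L/I-2 ? ·: Ll|ll
L/II-1 ? I-1×I-2: LL|Ll|ll
L/II-2 aff I-1×I-2: ll
L/II-3 ? I-1×I-2: LL|Ll|ll
⇒ L over [I-1,I-2,II-1,II-2,II-3]: 18 consistent

II-3 ∈ {AA Cc LL, AA Cc Ll, AA Cc ll, AA cc LL, AA cc Ll, AA cc ll, Aa Cc LL, Aa Cc Ll, Aa Cc ll, Aa cc LL, Aa cc Ll, Aa cc ll, aa Cc LL, aa Cc Ll, aa Cc ll, aa cc LL, aa cc Ll, aa cc ll}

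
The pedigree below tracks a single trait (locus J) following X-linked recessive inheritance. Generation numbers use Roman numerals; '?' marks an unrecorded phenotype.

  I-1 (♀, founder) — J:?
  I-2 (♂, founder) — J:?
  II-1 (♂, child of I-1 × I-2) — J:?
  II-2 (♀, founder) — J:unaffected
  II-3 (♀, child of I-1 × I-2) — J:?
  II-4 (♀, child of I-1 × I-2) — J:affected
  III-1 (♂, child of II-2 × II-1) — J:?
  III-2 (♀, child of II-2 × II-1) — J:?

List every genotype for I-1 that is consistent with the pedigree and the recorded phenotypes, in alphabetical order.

I-1 ∈ {X^JX^j, X^jX^j}

J/I-1 ? ·: X^JX^j|X^jX^j
J/I-2 ? ·: X^jY
J/II-1 ? I-1×I-2: X^JY|X^jY
J/II-2 un ·: X^JX^J|X^JX^j
J/II-3 ? I-1×I-2: X^JX^j|X^jX^j
J/II-4 aff I-1×I-2: X^jX^j
J/III-1 ? II-2×II-1: X^JY|X^jY
J/III-2 ? II-2×II-1: X^JX^J|X^JX^j|X^jX^j
⇒ J over [I-1,I-2,II-1,II-2,II-3,II-4,III-1,III-2]: 25 consistent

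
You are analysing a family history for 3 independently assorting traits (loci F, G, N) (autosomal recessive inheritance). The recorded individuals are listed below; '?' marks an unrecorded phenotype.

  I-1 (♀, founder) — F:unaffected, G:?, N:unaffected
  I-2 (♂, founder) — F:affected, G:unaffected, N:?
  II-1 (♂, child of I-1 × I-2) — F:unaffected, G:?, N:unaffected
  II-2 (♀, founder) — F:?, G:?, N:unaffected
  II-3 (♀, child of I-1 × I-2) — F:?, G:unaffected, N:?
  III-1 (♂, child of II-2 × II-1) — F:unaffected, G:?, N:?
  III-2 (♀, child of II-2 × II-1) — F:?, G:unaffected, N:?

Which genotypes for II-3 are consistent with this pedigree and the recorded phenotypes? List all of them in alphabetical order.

F/I-1 un ·: FF|Ff
F/I-2 aff ·: ff
F/II-1 un I-1×I-2: Ff
F/II-2 ? ·: FF|Ff|ff
F/II-3 ? I-1×I-2: Ff|ff
F/III-1 un II-2×II-1: FF|Ff
F/III-2 ? II-2×II-1: FF|Ff|ff
⇒ F over [I-1,I-2,II-1,II-2,II-3,III-1,III-2]: 36 consistent
G/I-1 ? ·: GG|Gg|gg
G/I-2 un ·: GG|Gg
G/II-1 ? I-1×I-2: GG|Gg|gg
G/II-2 ? ·: GG|Gg|gg
G/II-3 un I-1×I-2: GG|Gg
G/III-1 ? II-2×II-1: GG|Gg|gg
G/III-2 un II-2×II-1: GG|Gg
⇒ G over [I-1,I-2,II-1,II-2,II-3,III-1,III-2]: 147 consistent
N/I-1 un ·: NN|Nn
N/I-2 ? ·: NN|Nn|nn
N/II-1 un I-1×I-2: NN|Nn
N/II-2 un ·: NN|Nn
N/II-3 ? I-1×I-2: NN|Nn|nn
N/III-1 ? II-2×II-1: NN|Nn|nn
N/III-2 ? II-2×II-1: NN|Nn|nn
⇒ N over [I-1,I-2,II-1,II-2,II-3,III-1,III-2]: 170 consistent

II-3 ∈ {Ff GG NN, Ff GG Nn, Ff GG nn, Ff Gg NN, Ff Gg Nn, Ff Gg nn, ff GG NN, ff GG Nn, ff GG nn, ff Gg NN, ff Gg Nn, ff Gg nn}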